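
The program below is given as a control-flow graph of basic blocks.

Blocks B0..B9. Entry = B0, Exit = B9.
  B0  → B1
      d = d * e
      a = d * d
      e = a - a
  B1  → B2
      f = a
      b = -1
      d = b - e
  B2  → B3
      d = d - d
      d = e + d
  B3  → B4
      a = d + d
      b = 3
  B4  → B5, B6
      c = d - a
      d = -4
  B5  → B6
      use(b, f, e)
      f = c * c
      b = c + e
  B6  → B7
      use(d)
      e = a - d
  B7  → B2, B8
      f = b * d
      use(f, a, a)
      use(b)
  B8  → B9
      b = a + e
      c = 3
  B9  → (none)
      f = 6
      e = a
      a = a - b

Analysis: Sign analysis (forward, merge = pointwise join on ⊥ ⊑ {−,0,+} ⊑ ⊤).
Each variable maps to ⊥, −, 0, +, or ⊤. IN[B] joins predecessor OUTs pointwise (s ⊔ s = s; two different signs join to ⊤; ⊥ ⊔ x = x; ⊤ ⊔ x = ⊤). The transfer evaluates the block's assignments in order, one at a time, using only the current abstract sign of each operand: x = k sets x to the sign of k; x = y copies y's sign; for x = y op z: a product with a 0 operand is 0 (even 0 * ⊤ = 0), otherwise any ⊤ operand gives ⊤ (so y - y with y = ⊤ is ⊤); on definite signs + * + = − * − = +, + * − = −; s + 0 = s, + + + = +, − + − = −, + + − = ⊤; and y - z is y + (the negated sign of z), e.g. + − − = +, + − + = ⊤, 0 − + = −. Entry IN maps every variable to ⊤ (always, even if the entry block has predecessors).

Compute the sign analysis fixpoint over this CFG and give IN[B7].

Fixpoint table:
  B0:  IN=(all ⊤)  OUT=(all ⊤)
  B1:  IN=(all ⊤)  OUT={b:-; rest ⊤}
  B2:  IN=(all ⊤)  OUT=(all ⊤)
  B3:  IN=(all ⊤)  OUT={b:+; rest ⊤}
  B4:  IN={b:+; rest ⊤}  OUT={b:+, d:-; rest ⊤}
  B5:  IN={b:+, d:-; rest ⊤}  OUT={d:-; rest ⊤}
  B6:  IN={d:-; rest ⊤}  OUT={d:-; rest ⊤}
  B7:  IN={d:-; rest ⊤}  OUT={d:-; rest ⊤}
  B8:  IN={d:-; rest ⊤}  OUT={c:+, d:-; rest ⊤}
  B9:  IN={c:+, d:-; rest ⊤}  OUT={c:+, d:-, f:+; rest ⊤}

Merge at B7: IN[B7] = OUT[B6] = {a: ⊤, b: ⊤, c: ⊤, d: -, e: ⊤, f: ⊤}

Answer: {a: ⊤, b: ⊤, c: ⊤, d: -, e: ⊤, f: ⊤}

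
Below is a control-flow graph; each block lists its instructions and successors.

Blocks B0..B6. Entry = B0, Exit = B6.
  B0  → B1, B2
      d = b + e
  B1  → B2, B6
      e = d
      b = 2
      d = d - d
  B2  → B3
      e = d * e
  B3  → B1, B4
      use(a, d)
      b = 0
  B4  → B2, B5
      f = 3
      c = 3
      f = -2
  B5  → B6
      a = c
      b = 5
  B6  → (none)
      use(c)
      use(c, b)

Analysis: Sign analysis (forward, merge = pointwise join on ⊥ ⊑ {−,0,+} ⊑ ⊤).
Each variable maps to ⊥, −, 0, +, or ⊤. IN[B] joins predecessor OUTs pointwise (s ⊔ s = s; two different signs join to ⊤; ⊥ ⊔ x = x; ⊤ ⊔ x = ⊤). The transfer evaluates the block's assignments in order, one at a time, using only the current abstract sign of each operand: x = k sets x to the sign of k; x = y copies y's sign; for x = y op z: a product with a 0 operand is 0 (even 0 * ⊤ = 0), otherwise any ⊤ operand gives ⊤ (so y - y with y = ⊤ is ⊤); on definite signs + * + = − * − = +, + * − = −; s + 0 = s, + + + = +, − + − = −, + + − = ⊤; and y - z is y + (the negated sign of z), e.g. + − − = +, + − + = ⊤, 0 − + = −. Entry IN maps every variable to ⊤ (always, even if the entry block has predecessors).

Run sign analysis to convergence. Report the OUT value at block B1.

Converged values:
  B0:   IN=(all ⊤)   OUT=(all ⊤)
  B1:   IN=(all ⊤)   OUT={b:+; rest ⊤}
  B2:   IN=(all ⊤)   OUT=(all ⊤)
  B3:   IN=(all ⊤)   OUT={b:0; rest ⊤}
  B4:   IN={b:0; rest ⊤}   OUT={b:0, c:+, f:-; rest ⊤}
  B5:   IN={b:0, c:+, f:-; rest ⊤}   OUT={a:+, b:+, c:+, f:-; rest ⊤}
  B6:   IN={b:+; rest ⊤}   OUT={b:+; rest ⊤}

Merge at B1: IN[B1] = OUT[B0] ⊔ OUT[B3] = {a: ⊤, b: ⊤, c: ⊤, d: ⊤, e: ⊤, f: ⊤}
Applying B1's transfer function to that IN value gives OUT[B1] (row B1 above).

Answer: {a: ⊤, b: +, c: ⊤, d: ⊤, e: ⊤, f: ⊤}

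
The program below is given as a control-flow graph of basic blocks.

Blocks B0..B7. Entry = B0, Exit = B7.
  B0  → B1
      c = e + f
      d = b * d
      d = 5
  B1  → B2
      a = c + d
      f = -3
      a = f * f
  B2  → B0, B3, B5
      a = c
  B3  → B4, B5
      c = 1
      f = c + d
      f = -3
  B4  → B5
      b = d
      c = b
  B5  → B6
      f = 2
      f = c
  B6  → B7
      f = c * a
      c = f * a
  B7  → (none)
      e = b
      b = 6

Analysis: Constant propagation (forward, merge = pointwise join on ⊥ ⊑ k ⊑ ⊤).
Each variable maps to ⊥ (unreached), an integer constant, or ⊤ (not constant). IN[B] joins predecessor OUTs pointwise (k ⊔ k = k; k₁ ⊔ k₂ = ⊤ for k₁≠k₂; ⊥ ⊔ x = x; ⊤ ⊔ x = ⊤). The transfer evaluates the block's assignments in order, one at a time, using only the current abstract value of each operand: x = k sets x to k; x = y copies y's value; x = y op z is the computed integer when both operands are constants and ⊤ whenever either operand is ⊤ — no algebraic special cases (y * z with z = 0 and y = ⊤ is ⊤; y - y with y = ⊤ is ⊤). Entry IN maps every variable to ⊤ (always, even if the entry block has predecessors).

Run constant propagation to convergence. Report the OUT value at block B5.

Answer: {a: ⊤, b: ⊤, c: ⊤, d: 5, e: ⊤, f: ⊤}

Trace:
Per-block solution:
  B0: | IN=(all ⊤) | OUT={d:5; rest ⊤}
  B1: | IN={d:5; rest ⊤} | OUT={a:9, d:5, f:-3; rest ⊤}
  B2: | IN={a:9, d:5, f:-3; rest ⊤} | OUT={d:5, f:-3; rest ⊤}
  B3: | IN={d:5, f:-3; rest ⊤} | OUT={c:1, d:5, f:-3; rest ⊤}
  B4: | IN={c:1, d:5, f:-3; rest ⊤} | OUT={b:5, c:5, d:5, f:-3; rest ⊤}
  B5: | IN={d:5, f:-3; rest ⊤} | OUT={d:5; rest ⊤}
  B6: | IN={d:5; rest ⊤} | OUT={d:5; rest ⊤}
  B7: | IN={d:5; rest ⊤} | OUT={b:6, d:5; rest ⊤}

Merge at B5: IN[B5] = OUT[B2] ⊔ OUT[B3] ⊔ OUT[B4] = {a: ⊤, b: ⊤, c: ⊤, d: 5, e: ⊤, f: -3}
Applying B5's transfer function to that IN value gives OUT[B5] (row B5 above).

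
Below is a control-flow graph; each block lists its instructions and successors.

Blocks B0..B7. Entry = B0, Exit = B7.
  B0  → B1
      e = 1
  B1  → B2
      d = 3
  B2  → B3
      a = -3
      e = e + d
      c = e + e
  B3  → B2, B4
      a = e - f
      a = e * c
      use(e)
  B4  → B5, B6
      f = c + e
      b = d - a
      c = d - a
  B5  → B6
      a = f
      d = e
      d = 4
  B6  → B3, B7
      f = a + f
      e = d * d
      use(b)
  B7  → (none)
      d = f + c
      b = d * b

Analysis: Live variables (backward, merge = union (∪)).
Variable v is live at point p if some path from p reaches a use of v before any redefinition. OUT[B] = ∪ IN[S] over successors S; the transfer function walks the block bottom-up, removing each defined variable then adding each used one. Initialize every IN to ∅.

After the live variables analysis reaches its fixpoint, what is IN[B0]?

Answer: {f}

Working:
Converged values:
  B0:   IN={f}   OUT={e, f}
  B1:   IN={e, f}   OUT={d, e, f}
  B2:   IN={d, e, f}   OUT={c, d, e, f}
  B3:   IN={c, d, e, f}   OUT={a, c, d, e, f}
  B4:   IN={a, c, d, e}   OUT={a, b, c, d, e, f}
  B5:   IN={b, c, e, f}   OUT={a, b, c, d, f}
  B6:   IN={a, b, c, d, f}   OUT={b, c, d, e, f}
  B7:   IN={b, c, f}   OUT={}

Merge at B0: OUT[B0] = IN[B1] = {e, f}
Applying B0's transfer function to that OUT value gives IN[B0] (row B0 above).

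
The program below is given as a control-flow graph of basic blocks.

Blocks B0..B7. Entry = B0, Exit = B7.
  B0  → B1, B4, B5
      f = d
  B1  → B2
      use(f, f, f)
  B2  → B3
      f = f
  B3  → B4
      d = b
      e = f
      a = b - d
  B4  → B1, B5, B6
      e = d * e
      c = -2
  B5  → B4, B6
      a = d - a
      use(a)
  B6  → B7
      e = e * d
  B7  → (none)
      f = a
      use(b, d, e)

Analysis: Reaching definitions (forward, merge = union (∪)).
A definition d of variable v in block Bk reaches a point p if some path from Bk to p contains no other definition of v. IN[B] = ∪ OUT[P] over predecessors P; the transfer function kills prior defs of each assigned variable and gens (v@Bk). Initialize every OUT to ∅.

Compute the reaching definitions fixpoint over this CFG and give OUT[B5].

Answer: {a@B5, c@B4, d@B3, e@B4, f@B0, f@B2}

Derivation:
Per-block solution:
  B0:   IN={}   OUT={f@B0}
  B1:   IN={a@B3, a@B5, c@B4, d@B3, e@B4, f@B0, f@B2}   OUT={a@B3, a@B5, c@B4, d@B3, e@B4, f@B0, f@B2}
  B2:   IN={a@B3, a@B5, c@B4, d@B3, e@B4, f@B0, f@B2}   OUT={a@B3, a@B5, c@B4, d@B3, e@B4, f@B2}
  B3:   IN={a@B3, a@B5, c@B4, d@B3, e@B4, f@B2}   OUT={a@B3, c@B4, d@B3, e@B3, f@B2}
  B4:   IN={a@B3, a@B5, c@B4, d@B3, e@B3, e@B4, f@B0, f@B2}   OUT={a@B3, a@B5, c@B4, d@B3, e@B4, f@B0, f@B2}
  B5:   IN={a@B3, a@B5, c@B4, d@B3, e@B4, f@B0, f@B2}   OUT={a@B5, c@B4, d@B3, e@B4, f@B0, f@B2}
  B6:   IN={a@B3, a@B5, c@B4, d@B3, e@B4, f@B0, f@B2}   OUT={a@B3, a@B5, c@B4, d@B3, e@B6, f@B0, f@B2}
  B7:   IN={a@B3, a@B5, c@B4, d@B3, e@B6, f@B0, f@B2}   OUT={a@B3, a@B5, c@B4, d@B3, e@B6, f@B7}

Merge at B5: IN[B5] = OUT[B0] ⊔ OUT[B4] = {a@B3, a@B5, c@B4, d@B3, e@B4, f@B0, f@B2}
Applying B5's transfer function to that IN value gives OUT[B5] (row B5 above).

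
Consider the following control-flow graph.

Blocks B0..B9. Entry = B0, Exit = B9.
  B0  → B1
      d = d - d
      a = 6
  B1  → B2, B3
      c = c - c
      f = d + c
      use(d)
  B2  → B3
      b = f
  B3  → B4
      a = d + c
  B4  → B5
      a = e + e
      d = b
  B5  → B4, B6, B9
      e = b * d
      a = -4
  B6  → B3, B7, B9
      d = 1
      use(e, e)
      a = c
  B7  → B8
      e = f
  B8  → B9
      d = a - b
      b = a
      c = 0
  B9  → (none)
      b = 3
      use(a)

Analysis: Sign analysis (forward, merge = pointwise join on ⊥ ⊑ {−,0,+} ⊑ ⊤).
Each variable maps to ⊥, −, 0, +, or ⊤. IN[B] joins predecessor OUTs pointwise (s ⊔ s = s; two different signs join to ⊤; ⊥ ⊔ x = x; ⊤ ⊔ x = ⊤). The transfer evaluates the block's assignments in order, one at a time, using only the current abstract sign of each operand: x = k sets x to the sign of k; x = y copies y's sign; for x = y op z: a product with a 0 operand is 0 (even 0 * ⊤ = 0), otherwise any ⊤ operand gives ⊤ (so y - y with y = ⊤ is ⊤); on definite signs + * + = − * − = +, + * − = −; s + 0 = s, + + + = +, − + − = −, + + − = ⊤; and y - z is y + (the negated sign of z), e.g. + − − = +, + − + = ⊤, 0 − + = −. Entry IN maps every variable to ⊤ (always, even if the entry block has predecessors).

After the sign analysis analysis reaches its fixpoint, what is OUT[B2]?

Per-block solution:
  B0:  IN=(all ⊤)  OUT={a:+; rest ⊤}
  B1:  IN={a:+; rest ⊤}  OUT={a:+; rest ⊤}
  B2:  IN={a:+; rest ⊤}  OUT={a:+; rest ⊤}
  B3:  IN=(all ⊤)  OUT=(all ⊤)
  B4:  IN=(all ⊤)  OUT=(all ⊤)
  B5:  IN=(all ⊤)  OUT={a:-; rest ⊤}
  B6:  IN={a:-; rest ⊤}  OUT={d:+; rest ⊤}
  B7:  IN={d:+; rest ⊤}  OUT={d:+; rest ⊤}
  B8:  IN={d:+; rest ⊤}  OUT={c:0; rest ⊤}
  B9:  IN=(all ⊤)  OUT={b:+; rest ⊤}

Merge at B2: IN[B2] = OUT[B1] = {a: +, b: ⊤, c: ⊤, d: ⊤, e: ⊤, f: ⊤}
Applying B2's transfer function to that IN value gives OUT[B2] (row B2 above).

Answer: {a: +, b: ⊤, c: ⊤, d: ⊤, e: ⊤, f: ⊤}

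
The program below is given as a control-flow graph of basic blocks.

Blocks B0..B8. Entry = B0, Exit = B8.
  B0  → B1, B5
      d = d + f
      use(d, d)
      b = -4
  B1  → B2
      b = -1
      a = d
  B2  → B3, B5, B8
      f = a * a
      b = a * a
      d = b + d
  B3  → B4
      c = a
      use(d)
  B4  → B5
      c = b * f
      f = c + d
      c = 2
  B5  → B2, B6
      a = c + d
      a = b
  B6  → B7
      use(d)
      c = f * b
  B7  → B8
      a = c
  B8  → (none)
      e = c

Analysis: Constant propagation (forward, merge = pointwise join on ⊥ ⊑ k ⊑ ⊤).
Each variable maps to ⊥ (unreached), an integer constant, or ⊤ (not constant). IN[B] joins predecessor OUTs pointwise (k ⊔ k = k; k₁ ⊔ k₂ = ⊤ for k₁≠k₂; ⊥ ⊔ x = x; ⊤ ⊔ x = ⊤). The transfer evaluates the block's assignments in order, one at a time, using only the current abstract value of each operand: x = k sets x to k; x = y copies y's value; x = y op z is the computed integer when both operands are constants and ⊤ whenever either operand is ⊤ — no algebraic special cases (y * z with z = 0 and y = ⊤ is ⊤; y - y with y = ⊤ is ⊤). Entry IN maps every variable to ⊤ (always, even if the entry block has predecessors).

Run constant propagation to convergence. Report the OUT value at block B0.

Per-block solution:
  B0: | IN=(all ⊤) | OUT={b:-4; rest ⊤}
  B1: | IN={b:-4; rest ⊤} | OUT={b:-1; rest ⊤}
  B2: | IN=(all ⊤) | OUT=(all ⊤)
  B3: | IN=(all ⊤) | OUT=(all ⊤)
  B4: | IN=(all ⊤) | OUT={c:2; rest ⊤}
  B5: | IN=(all ⊤) | OUT=(all ⊤)
  B6: | IN=(all ⊤) | OUT=(all ⊤)
  B7: | IN=(all ⊤) | OUT=(all ⊤)
  B8: | IN=(all ⊤) | OUT=(all ⊤)

B0 is the boundary node: IN[B0] = {a: ⊤, b: ⊤, c: ⊤, d: ⊤, e: ⊤, f: ⊤}
Applying B0's transfer function to that IN value gives OUT[B0] (row B0 above).

Answer: {a: ⊤, b: -4, c: ⊤, d: ⊤, e: ⊤, f: ⊤}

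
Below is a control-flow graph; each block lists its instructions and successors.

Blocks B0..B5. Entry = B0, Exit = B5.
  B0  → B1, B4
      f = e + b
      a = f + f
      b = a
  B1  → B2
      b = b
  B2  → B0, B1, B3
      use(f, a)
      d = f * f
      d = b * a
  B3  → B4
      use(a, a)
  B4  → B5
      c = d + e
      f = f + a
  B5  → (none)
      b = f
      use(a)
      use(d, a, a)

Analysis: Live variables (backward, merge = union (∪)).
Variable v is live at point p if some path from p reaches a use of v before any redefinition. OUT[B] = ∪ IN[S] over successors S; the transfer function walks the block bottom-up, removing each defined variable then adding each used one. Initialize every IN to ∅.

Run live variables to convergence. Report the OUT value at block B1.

Fixpoint table:
  B0:  IN={b, d, e}  OUT={a, b, d, e, f}
  B1:  IN={a, b, e, f}  OUT={a, b, e, f}
  B2:  IN={a, b, e, f}  OUT={a, b, d, e, f}
  B3:  IN={a, d, e, f}  OUT={a, d, e, f}
  B4:  IN={a, d, e, f}  OUT={a, d, f}
  B5:  IN={a, d, f}  OUT={}

Merge at B1: OUT[B1] = IN[B2] = {a, b, e, f}

Answer: {a, b, e, f}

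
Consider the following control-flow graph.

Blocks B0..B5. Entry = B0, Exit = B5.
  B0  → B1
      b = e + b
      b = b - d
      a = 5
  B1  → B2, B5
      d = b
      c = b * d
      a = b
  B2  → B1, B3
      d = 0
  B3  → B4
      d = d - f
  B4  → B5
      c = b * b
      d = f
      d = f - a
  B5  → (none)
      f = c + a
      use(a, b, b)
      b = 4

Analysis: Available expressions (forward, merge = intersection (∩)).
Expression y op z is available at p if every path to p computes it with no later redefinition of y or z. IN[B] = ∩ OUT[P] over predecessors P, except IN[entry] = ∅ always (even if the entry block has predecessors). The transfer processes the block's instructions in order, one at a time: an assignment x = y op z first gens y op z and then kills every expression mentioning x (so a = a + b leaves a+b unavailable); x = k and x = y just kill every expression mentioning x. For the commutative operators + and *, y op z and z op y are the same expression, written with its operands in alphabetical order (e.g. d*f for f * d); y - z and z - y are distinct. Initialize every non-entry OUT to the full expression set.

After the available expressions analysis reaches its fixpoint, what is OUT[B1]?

Answer: {b*d}

Derivation:
Fixpoint table:
  B0: | IN={} | OUT={}
  B1: | IN={} | OUT={b*d}
  B2: | IN={b*d} | OUT={}
  B3: | IN={} | OUT={}
  B4: | IN={} | OUT={b*b, f-a}
  B5: | IN={} | OUT={a+c}

Merge at B1: IN[B1] = OUT[B0] ∩ OUT[B2] = {}
Applying B1's transfer function to that IN value gives OUT[B1] (row B1 above).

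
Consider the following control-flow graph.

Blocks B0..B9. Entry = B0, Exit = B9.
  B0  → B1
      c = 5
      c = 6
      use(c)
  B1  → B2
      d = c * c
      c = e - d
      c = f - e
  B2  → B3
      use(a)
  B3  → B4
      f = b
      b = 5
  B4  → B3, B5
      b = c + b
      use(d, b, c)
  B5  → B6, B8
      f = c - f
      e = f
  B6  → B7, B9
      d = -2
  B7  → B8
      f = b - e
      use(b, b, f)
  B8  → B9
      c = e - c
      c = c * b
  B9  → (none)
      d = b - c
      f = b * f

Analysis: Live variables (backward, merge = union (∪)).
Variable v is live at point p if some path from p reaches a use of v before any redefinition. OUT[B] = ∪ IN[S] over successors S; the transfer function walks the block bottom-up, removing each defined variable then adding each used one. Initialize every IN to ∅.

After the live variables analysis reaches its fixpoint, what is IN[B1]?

Converged values:
  B0: | IN={a, b, e, f} | OUT={a, b, c, e, f}
  B1: | IN={a, b, c, e, f} | OUT={a, b, c, d}
  B2: | IN={a, b, c, d} | OUT={b, c, d}
  B3: | IN={b, c, d} | OUT={b, c, d, f}
  B4: | IN={b, c, d, f} | OUT={b, c, d, f}
  B5: | IN={b, c, f} | OUT={b, c, e, f}
  B6: | IN={b, c, e, f} | OUT={b, c, e, f}
  B7: | IN={b, c, e} | OUT={b, c, e, f}
  B8: | IN={b, c, e, f} | OUT={b, c, f}
  B9: | IN={b, c, f} | OUT={}

Merge at B1: OUT[B1] = IN[B2] = {a, b, c, d}
Applying B1's transfer function to that OUT value gives IN[B1] (row B1 above).

Answer: {a, b, c, e, f}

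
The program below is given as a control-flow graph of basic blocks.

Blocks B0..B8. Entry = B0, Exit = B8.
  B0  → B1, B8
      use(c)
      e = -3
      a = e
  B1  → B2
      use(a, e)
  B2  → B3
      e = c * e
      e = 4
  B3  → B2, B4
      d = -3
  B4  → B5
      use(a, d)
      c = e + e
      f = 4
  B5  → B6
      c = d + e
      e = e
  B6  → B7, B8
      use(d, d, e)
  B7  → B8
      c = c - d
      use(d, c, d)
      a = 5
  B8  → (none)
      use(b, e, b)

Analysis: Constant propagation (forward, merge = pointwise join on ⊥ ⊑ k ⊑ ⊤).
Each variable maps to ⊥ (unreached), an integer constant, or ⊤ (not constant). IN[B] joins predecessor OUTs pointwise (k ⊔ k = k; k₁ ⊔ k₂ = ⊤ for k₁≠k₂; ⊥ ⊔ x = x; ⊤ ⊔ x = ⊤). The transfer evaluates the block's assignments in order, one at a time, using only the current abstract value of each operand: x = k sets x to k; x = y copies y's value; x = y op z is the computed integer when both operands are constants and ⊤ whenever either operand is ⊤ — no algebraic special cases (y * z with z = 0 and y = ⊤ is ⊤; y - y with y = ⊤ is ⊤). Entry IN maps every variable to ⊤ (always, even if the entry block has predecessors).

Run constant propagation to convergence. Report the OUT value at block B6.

Converged values:
  B0: | IN=(all ⊤) | OUT={a:-3, e:-3; rest ⊤}
  B1: | IN={a:-3, e:-3; rest ⊤} | OUT={a:-3, e:-3; rest ⊤}
  B2: | IN={a:-3; rest ⊤} | OUT={a:-3, e:4; rest ⊤}
  B3: | IN={a:-3, e:4; rest ⊤} | OUT={a:-3, d:-3, e:4; rest ⊤}
  B4: | IN={a:-3, d:-3, e:4; rest ⊤} | OUT={a:-3, c:8, d:-3, e:4, f:4; rest ⊤}
  B5: | IN={a:-3, c:8, d:-3, e:4, f:4; rest ⊤} | OUT={a:-3, c:1, d:-3, e:4, f:4; rest ⊤}
  B6: | IN={a:-3, c:1, d:-3, e:4, f:4; rest ⊤} | OUT={a:-3, c:1, d:-3, e:4, f:4; rest ⊤}
  B7: | IN={a:-3, c:1, d:-3, e:4, f:4; rest ⊤} | OUT={a:5, c:4, d:-3, e:4, f:4; rest ⊤}
  B8: | IN=(all ⊤) | OUT=(all ⊤)

Merge at B6: IN[B6] = OUT[B5] = {a: -3, b: ⊤, c: 1, d: -3, e: 4, f: 4}
Applying B6's transfer function to that IN value gives OUT[B6] (row B6 above).

Answer: {a: -3, b: ⊤, c: 1, d: -3, e: 4, f: 4}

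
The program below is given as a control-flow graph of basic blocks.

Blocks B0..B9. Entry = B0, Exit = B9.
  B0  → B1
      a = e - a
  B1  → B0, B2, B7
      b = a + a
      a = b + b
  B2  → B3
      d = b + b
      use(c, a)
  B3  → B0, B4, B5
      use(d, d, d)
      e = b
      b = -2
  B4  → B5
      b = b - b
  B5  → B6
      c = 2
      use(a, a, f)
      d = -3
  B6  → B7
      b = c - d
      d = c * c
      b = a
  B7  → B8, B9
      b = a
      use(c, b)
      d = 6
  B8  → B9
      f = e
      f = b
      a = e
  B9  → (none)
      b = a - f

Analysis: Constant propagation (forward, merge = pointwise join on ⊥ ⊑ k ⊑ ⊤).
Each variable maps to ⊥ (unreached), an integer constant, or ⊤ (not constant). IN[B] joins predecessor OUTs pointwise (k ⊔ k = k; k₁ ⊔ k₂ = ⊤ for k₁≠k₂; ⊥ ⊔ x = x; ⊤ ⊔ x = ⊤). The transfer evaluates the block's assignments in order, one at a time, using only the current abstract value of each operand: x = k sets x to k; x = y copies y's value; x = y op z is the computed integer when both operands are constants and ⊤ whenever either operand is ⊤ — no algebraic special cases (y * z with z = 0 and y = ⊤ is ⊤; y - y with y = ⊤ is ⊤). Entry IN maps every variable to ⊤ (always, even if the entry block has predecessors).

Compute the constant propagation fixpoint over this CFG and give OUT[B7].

Fixpoint table:
  B0:   IN=(all ⊤)   OUT=(all ⊤)
  B1:   IN=(all ⊤)   OUT=(all ⊤)
  B2:   IN=(all ⊤)   OUT=(all ⊤)
  B3:   IN=(all ⊤)   OUT={b:-2; rest ⊤}
  B4:   IN={b:-2; rest ⊤}   OUT={b:0; rest ⊤}
  B5:   IN=(all ⊤)   OUT={c:2, d:-3; rest ⊤}
  B6:   IN={c:2, d:-3; rest ⊤}   OUT={c:2, d:4; rest ⊤}
  B7:   IN=(all ⊤)   OUT={d:6; rest ⊤}
  B8:   IN={d:6; rest ⊤}   OUT={d:6; rest ⊤}
  B9:   IN={d:6; rest ⊤}   OUT={d:6; rest ⊤}

Merge at B7: IN[B7] = OUT[B1] ⊔ OUT[B6] = {a: ⊤, b: ⊤, c: ⊤, d: ⊤, e: ⊤, f: ⊤}
Applying B7's transfer function to that IN value gives OUT[B7] (row B7 above).

Answer: {a: ⊤, b: ⊤, c: ⊤, d: 6, e: ⊤, f: ⊤}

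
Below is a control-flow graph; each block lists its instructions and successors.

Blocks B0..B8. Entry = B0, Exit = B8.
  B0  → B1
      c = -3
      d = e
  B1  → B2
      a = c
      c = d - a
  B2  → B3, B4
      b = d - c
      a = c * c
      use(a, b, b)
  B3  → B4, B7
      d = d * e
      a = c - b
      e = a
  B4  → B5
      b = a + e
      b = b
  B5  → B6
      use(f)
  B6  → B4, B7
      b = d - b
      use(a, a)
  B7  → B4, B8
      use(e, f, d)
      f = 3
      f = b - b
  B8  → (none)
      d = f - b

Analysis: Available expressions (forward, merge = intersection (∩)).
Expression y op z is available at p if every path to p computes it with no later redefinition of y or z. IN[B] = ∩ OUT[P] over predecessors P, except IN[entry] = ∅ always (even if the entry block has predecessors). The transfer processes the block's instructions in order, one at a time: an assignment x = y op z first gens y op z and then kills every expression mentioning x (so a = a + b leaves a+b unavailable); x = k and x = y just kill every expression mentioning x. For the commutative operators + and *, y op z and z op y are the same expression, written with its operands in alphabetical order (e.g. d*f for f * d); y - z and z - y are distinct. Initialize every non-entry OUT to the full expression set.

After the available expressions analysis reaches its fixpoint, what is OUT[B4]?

Converged values:
  B0: | IN={} | OUT={}
  B1: | IN={} | OUT={d-a}
  B2: | IN={d-a} | OUT={c*c, d-c}
  B3: | IN={c*c, d-c} | OUT={c*c, c-b}
  B4: | IN={c*c} | OUT={a+e, c*c}
  B5: | IN={a+e, c*c} | OUT={a+e, c*c}
  B6: | IN={a+e, c*c} | OUT={a+e, c*c}
  B7: | IN={c*c} | OUT={b-b, c*c}
  B8: | IN={b-b, c*c} | OUT={b-b, c*c, f-b}

Merge at B4: IN[B4] = OUT[B2] ∩ OUT[B3] ∩ OUT[B6] ∩ OUT[B7] = {c*c}
Applying B4's transfer function to that IN value gives OUT[B4] (row B4 above).

Answer: {a+e, c*c}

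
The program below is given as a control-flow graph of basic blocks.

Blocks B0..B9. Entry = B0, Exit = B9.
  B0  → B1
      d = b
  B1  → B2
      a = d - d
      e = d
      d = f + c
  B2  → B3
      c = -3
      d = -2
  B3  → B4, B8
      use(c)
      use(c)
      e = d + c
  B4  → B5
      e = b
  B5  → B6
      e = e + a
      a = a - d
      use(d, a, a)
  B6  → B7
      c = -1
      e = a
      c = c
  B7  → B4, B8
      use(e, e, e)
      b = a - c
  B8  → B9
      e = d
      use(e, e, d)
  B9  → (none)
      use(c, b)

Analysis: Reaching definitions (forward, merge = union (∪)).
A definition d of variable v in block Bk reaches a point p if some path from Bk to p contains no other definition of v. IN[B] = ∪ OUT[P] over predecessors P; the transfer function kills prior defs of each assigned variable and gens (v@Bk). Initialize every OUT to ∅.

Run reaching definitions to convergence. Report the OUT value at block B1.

Answer: {a@B1, d@B1, e@B1}

Trace:
Per-block solution:
  B0:  IN={}  OUT={d@B0}
  B1:  IN={d@B0}  OUT={a@B1, d@B1, e@B1}
  B2:  IN={a@B1, d@B1, e@B1}  OUT={a@B1, c@B2, d@B2, e@B1}
  B3:  IN={a@B1, c@B2, d@B2, e@B1}  OUT={a@B1, c@B2, d@B2, e@B3}
  B4:  IN={a@B1, a@B5, b@B7, c@B2, c@B6, d@B2, e@B3, e@B6}  OUT={a@B1, a@B5, b@B7, c@B2, c@B6, d@B2, e@B4}
  B5:  IN={a@B1, a@B5, b@B7, c@B2, c@B6, d@B2, e@B4}  OUT={a@B5, b@B7, c@B2, c@B6, d@B2, e@B5}
  B6:  IN={a@B5, b@B7, c@B2, c@B6, d@B2, e@B5}  OUT={a@B5, b@B7, c@B6, d@B2, e@B6}
  B7:  IN={a@B5, b@B7, c@B6, d@B2, e@B6}  OUT={a@B5, b@B7, c@B6, d@B2, e@B6}
  B8:  IN={a@B1, a@B5, b@B7, c@B2, c@B6, d@B2, e@B3, e@B6}  OUT={a@B1, a@B5, b@B7, c@B2, c@B6, d@B2, e@B8}
  B9:  IN={a@B1, a@B5, b@B7, c@B2, c@B6, d@B2, e@B8}  OUT={a@B1, a@B5, b@B7, c@B2, c@B6, d@B2, e@B8}

Merge at B1: IN[B1] = OUT[B0] = {d@B0}
Applying B1's transfer function to that IN value gives OUT[B1] (row B1 above).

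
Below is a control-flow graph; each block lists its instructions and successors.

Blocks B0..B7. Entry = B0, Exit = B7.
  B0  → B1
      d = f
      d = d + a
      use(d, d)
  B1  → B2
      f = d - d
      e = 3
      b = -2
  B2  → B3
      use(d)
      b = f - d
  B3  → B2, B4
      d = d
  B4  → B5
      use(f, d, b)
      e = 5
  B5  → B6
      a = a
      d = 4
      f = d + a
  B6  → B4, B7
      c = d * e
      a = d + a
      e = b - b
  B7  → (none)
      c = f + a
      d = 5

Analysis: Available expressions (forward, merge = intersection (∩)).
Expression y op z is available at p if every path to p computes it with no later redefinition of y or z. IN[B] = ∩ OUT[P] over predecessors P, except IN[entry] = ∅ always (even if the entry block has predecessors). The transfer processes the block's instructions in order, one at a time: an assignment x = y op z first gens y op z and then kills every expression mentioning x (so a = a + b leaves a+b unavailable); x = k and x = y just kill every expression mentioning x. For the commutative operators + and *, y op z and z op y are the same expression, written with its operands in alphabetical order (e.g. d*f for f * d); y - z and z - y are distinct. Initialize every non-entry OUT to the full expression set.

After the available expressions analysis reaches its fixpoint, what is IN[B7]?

Answer: {b-b}

Working:
Fixpoint table:
  B0:   IN={}   OUT={}
  B1:   IN={}   OUT={d-d}
  B2:   IN={}   OUT={f-d}
  B3:   IN={f-d}   OUT={}
  B4:   IN={}   OUT={}
  B5:   IN={}   OUT={a+d}
  B6:   IN={a+d}   OUT={b-b}
  B7:   IN={b-b}   OUT={a+f, b-b}

Merge at B7: IN[B7] = OUT[B6] = {b-b}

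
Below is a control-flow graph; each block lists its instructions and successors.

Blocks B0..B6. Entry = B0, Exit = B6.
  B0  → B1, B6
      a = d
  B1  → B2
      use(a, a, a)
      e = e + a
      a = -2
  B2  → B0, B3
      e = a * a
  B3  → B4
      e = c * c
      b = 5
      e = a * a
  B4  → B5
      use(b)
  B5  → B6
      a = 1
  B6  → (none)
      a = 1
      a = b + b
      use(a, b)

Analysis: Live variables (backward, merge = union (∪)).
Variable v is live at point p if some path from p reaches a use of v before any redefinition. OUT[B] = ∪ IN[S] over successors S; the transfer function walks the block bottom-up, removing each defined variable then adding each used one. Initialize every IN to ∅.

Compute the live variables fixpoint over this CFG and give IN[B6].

Fixpoint table:
  B0: | IN={b, c, d, e} | OUT={a, b, c, d, e}
  B1: | IN={a, b, c, d, e} | OUT={a, b, c, d}
  B2: | IN={a, b, c, d} | OUT={a, b, c, d, e}
  B3: | IN={a, c} | OUT={b}
  B4: | IN={b} | OUT={b}
  B5: | IN={b} | OUT={b}
  B6: | IN={b} | OUT={}

B6 is the boundary node: OUT[B6] = {}
Applying B6's transfer function to that OUT value gives IN[B6] (row B6 above).

Answer: {b}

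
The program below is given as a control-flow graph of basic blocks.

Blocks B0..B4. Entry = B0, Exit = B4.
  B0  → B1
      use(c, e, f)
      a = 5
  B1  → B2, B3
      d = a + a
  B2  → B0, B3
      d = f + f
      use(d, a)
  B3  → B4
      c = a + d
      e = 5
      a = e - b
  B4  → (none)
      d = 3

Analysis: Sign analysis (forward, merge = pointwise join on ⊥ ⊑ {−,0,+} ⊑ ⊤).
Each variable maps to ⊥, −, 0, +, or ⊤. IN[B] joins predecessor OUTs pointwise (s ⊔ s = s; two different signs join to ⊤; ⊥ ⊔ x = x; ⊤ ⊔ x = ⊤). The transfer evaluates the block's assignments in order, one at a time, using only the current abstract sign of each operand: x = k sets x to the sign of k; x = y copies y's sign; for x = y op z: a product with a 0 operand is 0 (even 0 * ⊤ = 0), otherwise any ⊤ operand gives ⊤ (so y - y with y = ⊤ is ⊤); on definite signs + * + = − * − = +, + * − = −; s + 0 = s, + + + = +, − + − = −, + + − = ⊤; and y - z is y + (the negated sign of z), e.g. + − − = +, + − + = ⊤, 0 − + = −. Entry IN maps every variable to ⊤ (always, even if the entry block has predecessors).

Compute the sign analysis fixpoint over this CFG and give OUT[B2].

Per-block solution:
  B0: | IN=(all ⊤) | OUT={a:+; rest ⊤}
  B1: | IN={a:+; rest ⊤} | OUT={a:+, d:+; rest ⊤}
  B2: | IN={a:+, d:+; rest ⊤} | OUT={a:+; rest ⊤}
  B3: | IN={a:+; rest ⊤} | OUT={e:+; rest ⊤}
  B4: | IN={e:+; rest ⊤} | OUT={d:+, e:+; rest ⊤}

Merge at B2: IN[B2] = OUT[B1] = {a: +, b: ⊤, c: ⊤, d: +, e: ⊤, f: ⊤}
Applying B2's transfer function to that IN value gives OUT[B2] (row B2 above).

Answer: {a: +, b: ⊤, c: ⊤, d: ⊤, e: ⊤, f: ⊤}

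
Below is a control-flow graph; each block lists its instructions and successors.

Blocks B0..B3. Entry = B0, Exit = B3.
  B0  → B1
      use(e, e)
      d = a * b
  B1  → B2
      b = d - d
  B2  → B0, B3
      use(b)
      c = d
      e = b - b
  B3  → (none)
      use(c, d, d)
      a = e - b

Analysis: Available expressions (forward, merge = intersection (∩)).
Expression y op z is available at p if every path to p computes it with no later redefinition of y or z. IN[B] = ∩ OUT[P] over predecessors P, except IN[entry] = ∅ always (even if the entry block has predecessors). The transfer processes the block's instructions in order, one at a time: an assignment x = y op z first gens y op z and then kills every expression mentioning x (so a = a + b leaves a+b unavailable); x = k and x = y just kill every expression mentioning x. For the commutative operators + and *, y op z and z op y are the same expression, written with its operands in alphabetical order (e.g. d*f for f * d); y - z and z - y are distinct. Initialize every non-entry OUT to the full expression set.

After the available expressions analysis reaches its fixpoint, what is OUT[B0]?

Converged values:
  B0:   IN={}   OUT={a*b}
  B1:   IN={a*b}   OUT={d-d}
  B2:   IN={d-d}   OUT={b-b, d-d}
  B3:   IN={b-b, d-d}   OUT={b-b, d-d, e-b}

Merge at B0 (entry node, so the boundary value {} is joined with the incoming edge(s)): IN[B0] = {} ∩ OUT[B2] = {}
Applying B0's transfer function to that IN value gives OUT[B0] (row B0 above).

Answer: {a*b}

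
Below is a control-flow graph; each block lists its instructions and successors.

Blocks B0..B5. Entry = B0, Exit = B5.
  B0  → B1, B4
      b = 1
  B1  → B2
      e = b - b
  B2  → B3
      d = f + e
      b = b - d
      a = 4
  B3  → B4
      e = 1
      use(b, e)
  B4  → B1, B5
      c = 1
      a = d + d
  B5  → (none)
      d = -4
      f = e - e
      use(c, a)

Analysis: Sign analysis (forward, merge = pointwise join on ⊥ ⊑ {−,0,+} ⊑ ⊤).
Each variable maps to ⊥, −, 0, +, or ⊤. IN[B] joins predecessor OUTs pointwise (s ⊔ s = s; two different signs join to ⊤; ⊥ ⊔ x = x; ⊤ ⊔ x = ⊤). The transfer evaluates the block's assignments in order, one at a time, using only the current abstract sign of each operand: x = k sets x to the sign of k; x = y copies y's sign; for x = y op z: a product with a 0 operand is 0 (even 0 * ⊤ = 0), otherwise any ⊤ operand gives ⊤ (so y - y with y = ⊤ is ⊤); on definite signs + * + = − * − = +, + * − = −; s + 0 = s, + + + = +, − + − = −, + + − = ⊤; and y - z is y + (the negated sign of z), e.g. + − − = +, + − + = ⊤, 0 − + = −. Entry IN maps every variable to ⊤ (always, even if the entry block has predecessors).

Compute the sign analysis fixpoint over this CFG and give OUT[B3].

Answer: {a: +, b: ⊤, c: ⊤, d: ⊤, e: +, f: ⊤}

Derivation:
Converged values:
  B0:  IN=(all ⊤)  OUT={b:+; rest ⊤}
  B1:  IN=(all ⊤)  OUT=(all ⊤)
  B2:  IN=(all ⊤)  OUT={a:+; rest ⊤}
  B3:  IN={a:+; rest ⊤}  OUT={a:+, e:+; rest ⊤}
  B4:  IN=(all ⊤)  OUT={c:+; rest ⊤}
  B5:  IN={c:+; rest ⊤}  OUT={c:+, d:-; rest ⊤}

Merge at B3: IN[B3] = OUT[B2] = {a: +, b: ⊤, c: ⊤, d: ⊤, e: ⊤, f: ⊤}
Applying B3's transfer function to that IN value gives OUT[B3] (row B3 above).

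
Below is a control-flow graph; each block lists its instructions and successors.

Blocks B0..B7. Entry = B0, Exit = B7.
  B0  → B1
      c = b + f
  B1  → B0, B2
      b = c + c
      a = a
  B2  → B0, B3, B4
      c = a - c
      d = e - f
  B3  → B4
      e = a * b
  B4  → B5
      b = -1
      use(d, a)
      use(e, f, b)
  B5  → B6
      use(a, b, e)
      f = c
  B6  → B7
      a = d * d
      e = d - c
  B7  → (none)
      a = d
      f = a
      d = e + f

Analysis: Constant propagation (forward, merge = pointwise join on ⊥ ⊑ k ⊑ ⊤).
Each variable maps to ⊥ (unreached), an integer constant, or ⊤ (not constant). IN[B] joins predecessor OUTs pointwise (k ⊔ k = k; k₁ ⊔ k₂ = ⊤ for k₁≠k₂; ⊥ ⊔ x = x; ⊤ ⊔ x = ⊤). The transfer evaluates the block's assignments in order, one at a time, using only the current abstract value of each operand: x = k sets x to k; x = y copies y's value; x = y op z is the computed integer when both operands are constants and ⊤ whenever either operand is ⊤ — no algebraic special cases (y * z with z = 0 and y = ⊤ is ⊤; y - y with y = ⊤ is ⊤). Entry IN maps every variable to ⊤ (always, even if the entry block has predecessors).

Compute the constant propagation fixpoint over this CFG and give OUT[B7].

Per-block solution:
  B0: | IN=(all ⊤) | OUT=(all ⊤)
  B1: | IN=(all ⊤) | OUT=(all ⊤)
  B2: | IN=(all ⊤) | OUT=(all ⊤)
  B3: | IN=(all ⊤) | OUT=(all ⊤)
  B4: | IN=(all ⊤) | OUT={b:-1; rest ⊤}
  B5: | IN={b:-1; rest ⊤} | OUT={b:-1; rest ⊤}
  B6: | IN={b:-1; rest ⊤} | OUT={b:-1; rest ⊤}
  B7: | IN={b:-1; rest ⊤} | OUT={b:-1; rest ⊤}

Merge at B7: IN[B7] = OUT[B6] = {a: ⊤, b: -1, c: ⊤, d: ⊤, e: ⊤, f: ⊤}
Applying B7's transfer function to that IN value gives OUT[B7] (row B7 above).

Answer: {a: ⊤, b: -1, c: ⊤, d: ⊤, e: ⊤, f: ⊤}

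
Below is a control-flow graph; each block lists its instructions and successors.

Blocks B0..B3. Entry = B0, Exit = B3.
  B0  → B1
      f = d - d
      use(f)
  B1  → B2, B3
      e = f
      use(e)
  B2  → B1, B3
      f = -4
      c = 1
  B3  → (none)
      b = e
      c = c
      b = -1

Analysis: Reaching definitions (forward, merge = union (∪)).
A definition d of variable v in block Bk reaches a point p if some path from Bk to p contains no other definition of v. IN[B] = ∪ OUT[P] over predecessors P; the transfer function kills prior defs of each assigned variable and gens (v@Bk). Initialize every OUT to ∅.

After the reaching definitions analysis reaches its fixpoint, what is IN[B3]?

Converged values:
  B0:   IN={}   OUT={f@B0}
  B1:   IN={c@B2, e@B1, f@B0, f@B2}   OUT={c@B2, e@B1, f@B0, f@B2}
  B2:   IN={c@B2, e@B1, f@B0, f@B2}   OUT={c@B2, e@B1, f@B2}
  B3:   IN={c@B2, e@B1, f@B0, f@B2}   OUT={b@B3, c@B3, e@B1, f@B0, f@B2}

Merge at B3: IN[B3] = OUT[B1] ⊔ OUT[B2] = {c@B2, e@B1, f@B0, f@B2}

Answer: {c@B2, e@B1, f@B0, f@B2}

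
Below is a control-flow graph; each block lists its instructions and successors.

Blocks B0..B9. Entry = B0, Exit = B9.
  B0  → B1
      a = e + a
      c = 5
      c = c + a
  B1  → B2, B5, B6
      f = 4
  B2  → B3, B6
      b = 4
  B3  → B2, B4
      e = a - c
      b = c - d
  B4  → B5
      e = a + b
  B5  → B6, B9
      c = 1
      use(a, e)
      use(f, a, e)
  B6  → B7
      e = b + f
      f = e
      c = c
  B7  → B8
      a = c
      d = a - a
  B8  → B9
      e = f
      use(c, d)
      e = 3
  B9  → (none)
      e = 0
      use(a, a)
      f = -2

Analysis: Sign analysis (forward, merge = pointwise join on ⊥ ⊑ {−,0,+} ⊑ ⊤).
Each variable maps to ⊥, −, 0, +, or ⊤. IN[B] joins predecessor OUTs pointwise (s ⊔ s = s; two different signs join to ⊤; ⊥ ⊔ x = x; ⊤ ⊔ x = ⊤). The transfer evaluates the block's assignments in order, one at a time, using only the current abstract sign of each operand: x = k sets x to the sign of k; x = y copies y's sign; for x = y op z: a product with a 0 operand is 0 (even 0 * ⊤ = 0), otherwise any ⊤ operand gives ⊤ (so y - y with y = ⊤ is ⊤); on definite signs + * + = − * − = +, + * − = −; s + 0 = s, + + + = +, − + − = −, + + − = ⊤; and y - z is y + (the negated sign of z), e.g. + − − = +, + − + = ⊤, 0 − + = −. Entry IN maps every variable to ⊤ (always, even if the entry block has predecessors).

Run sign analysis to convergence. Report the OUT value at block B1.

Fixpoint table:
  B0:  IN=(all ⊤)  OUT=(all ⊤)
  B1:  IN=(all ⊤)  OUT={f:+; rest ⊤}
  B2:  IN={f:+; rest ⊤}  OUT={b:+, f:+; rest ⊤}
  B3:  IN={b:+, f:+; rest ⊤}  OUT={f:+; rest ⊤}
  B4:  IN={f:+; rest ⊤}  OUT={f:+; rest ⊤}
  B5:  IN={f:+; rest ⊤}  OUT={c:+, f:+; rest ⊤}
  B6:  IN={f:+; rest ⊤}  OUT=(all ⊤)
  B7:  IN=(all ⊤)  OUT=(all ⊤)
  B8:  IN=(all ⊤)  OUT={e:+; rest ⊤}
  B9:  IN=(all ⊤)  OUT={e:0, f:-; rest ⊤}

Merge at B1: IN[B1] = OUT[B0] = {a: ⊤, b: ⊤, c: ⊤, d: ⊤, e: ⊤, f: ⊤}
Applying B1's transfer function to that IN value gives OUT[B1] (row B1 above).

Answer: {a: ⊤, b: ⊤, c: ⊤, d: ⊤, e: ⊤, f: +}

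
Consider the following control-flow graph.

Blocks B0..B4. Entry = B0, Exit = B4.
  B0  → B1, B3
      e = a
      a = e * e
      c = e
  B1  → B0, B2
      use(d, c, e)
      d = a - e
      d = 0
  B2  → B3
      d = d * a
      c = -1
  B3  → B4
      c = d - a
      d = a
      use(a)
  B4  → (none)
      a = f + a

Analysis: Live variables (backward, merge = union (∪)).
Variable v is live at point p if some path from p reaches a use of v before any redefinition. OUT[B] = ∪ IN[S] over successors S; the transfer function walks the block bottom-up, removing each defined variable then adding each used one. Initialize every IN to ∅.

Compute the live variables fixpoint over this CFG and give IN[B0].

Answer: {a, d, f}

Trace:
Fixpoint table:
  B0: | IN={a, d, f} | OUT={a, c, d, e, f}
  B1: | IN={a, c, d, e, f} | OUT={a, d, f}
  B2: | IN={a, d, f} | OUT={a, d, f}
  B3: | IN={a, d, f} | OUT={a, f}
  B4: | IN={a, f} | OUT={}

Merge at B0: OUT[B0] = IN[B1] ⊔ IN[B3] = {a, c, d, e, f}
Applying B0's transfer function to that OUT value gives IN[B0] (row B0 above).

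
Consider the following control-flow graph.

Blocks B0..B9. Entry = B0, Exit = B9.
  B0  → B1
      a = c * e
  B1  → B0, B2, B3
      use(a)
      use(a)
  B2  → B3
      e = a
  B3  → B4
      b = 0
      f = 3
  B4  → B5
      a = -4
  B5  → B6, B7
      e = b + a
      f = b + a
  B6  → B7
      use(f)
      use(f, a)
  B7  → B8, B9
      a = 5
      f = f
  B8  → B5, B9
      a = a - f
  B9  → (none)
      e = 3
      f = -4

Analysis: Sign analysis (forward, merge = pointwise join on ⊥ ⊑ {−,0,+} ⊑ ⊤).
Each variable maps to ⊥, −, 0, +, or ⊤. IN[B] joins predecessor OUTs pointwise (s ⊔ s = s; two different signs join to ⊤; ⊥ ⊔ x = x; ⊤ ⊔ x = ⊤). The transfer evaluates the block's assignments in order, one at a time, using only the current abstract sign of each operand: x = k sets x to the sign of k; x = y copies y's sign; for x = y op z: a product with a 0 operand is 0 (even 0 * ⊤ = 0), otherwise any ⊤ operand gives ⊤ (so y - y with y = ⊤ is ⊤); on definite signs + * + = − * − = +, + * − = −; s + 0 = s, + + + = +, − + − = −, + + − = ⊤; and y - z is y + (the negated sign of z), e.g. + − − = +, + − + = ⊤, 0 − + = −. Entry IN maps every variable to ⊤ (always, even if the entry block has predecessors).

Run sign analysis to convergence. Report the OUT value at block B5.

Per-block solution:
  B0: | IN=(all ⊤) | OUT=(all ⊤)
  B1: | IN=(all ⊤) | OUT=(all ⊤)
  B2: | IN=(all ⊤) | OUT=(all ⊤)
  B3: | IN=(all ⊤) | OUT={b:0, f:+; rest ⊤}
  B4: | IN={b:0, f:+; rest ⊤} | OUT={a:-, b:0, f:+; rest ⊤}
  B5: | IN={b:0; rest ⊤} | OUT={b:0; rest ⊤}
  B6: | IN={b:0; rest ⊤} | OUT={b:0; rest ⊤}
  B7: | IN={b:0; rest ⊤} | OUT={a:+, b:0; rest ⊤}
  B8: | IN={a:+, b:0; rest ⊤} | OUT={b:0; rest ⊤}
  B9: | IN={b:0; rest ⊤} | OUT={b:0, e:+, f:-; rest ⊤}

Merge at B5: IN[B5] = OUT[B4] ⊔ OUT[B8] = {a: ⊤, b: 0, c: ⊤, d: ⊤, e: ⊤, f: ⊤}
Applying B5's transfer function to that IN value gives OUT[B5] (row B5 above).

Answer: {a: ⊤, b: 0, c: ⊤, d: ⊤, e: ⊤, f: ⊤}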